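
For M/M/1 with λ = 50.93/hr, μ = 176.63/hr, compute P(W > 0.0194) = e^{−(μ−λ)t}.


W ~ Exponential(μ−λ) for M/M/1.
μ − λ = 176.63 − 50.93 = 125.7000
P(W > t) = e^{−(μ−λ)t} = e^{−2.4386} = 0.087285

Final: 0.087285


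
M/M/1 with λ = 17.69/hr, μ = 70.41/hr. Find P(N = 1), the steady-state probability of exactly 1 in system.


ρ = 17.69/70.41 = 0.2512
P_n = (1−ρ)·ρ^n = (1 − 0.2512)·0.2512^1 = 0.7488·0.251243 = 0.188120

Final: 0.188120


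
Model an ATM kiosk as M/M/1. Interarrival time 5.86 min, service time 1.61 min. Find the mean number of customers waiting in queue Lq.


λ = 60/5.86 = 10.2389 /hr
μ = 60/1.61 = 37.2671 /hr
ρ = λ/μ = 10.2389/37.2671 = 0.2747
Lq = ρ²/(1−ρ) = 0.07548/0.7253 = 0.1041

Final: 0.1041


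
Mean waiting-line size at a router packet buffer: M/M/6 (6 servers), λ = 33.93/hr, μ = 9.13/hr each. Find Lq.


a = λ/μ = 3.7163; ρ = a/6 = 0.6194
P₀ = 0.022913
Lq = P₀·a^c·ρ / (c!·(1−ρ)²) = 0.022913·2634.38044·0.6194/(720·0.14487)
= 0.35844

Final: 0.35844


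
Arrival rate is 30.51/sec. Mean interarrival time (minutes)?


Mean interarrival time = 1/λ = 1/30.51 second = 0.03278 second
In minutes: 0.03278 × 0.0166667 = 0.0005463 min

Final: 0.0005463 min


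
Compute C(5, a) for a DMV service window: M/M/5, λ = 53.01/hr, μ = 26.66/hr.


a = λ/μ = 1.9884; ρ = a/5 = 0.3977
P₀ = 0.135930 (from M/M/c formula)
C(c,a) = [a^c/(c!(1−ρ))]·P₀ = [31.08052/(120·0.6023)]·0.135930
= 0.43001·0.135930 = 0.058451

Final: 0.058451


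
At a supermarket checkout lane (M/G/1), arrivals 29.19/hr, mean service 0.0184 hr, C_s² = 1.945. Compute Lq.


ρ = λ·E[S] = 29.19·0.0184 = 0.5371
Lq = ρ²(1+C_s²)/(2(1−ρ)) = 0.2885·(1+1.945)/(2·0.4629)
= 0.2885·2.9450/0.9258 = 0.91763

Final: 0.91763


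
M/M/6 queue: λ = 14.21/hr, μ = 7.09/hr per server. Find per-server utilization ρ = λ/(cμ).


ρ = λ/(cμ) = 14.21/(6·7.09) = 14.21/42.54 = 0.3340

Final: 0.3340


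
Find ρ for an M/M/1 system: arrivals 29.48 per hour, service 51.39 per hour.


ρ = λ/μ = 29.48/51.39 = 0.5737

Final: 0.5737


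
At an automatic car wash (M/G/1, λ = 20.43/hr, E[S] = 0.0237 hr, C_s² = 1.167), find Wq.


ρ = λ·E[S] = 20.43·0.0237 = 0.4842
E[S²] = E[S]²(1+C_s²) = 0.0237²·(1+1.167) = 0.001217
Wq = λ·E[S²]/(2(1−ρ)) = 20.43·0.001217/(2·0.5158) = 0.02410 hr

Final: 0.02410 hr


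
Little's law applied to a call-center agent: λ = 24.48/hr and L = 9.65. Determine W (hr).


W = L/λ = 9.65/24.48 = 0.3942 hr

Final: 0.3942 hr


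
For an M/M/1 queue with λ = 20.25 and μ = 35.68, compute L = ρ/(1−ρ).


ρ = λ/μ = 20.25/35.68 = 0.5675
L = ρ/(1−ρ) = 0.5675/(1 − 0.5675) = 0.5675/0.4325 = 1.3124

Final: 1.3124


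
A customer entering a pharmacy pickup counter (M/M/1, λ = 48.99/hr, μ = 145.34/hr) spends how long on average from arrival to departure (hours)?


W = 1/(μ−λ) = 1/(145.34 − 48.99) = 1/96.35 = 0.01038 hr

Final: 0.01038 hr


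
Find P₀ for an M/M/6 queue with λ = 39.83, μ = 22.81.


a = λ/μ = 39.83/22.81 = 1.7462; ρ = a/c = 0.2910
Σ_{k=0}^{5} a^k/k! (terms k=0..5) = 1.00000 + 1.74616 + 1.52454 + 0.88737 + 0.38737 + 0.13528 = 5.68073
Tail: a^6/(6!(1−ρ)) = 28.34720/(720·0.7090) = 0.05553
P₀ = 1/(5.68073 + 0.05553) = 1/5.73626 = 0.174329

Final: 0.174329


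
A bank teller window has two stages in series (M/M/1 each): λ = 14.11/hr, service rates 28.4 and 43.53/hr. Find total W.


Each node sees arrival rate λ = 14.11/hr (tandem ⇒ throughput preserved).
W₁ = 1/(μ₁−λ) = 1/(28.4−14.11) = 0.06998 hr
W₂ = 1/(μ₂−λ) = 1/(43.53−14.11) = 0.03399 hr
W_total = W₁ + W₂ = 0.06998 + 0.03399 = 0.10397 hr

Final: 0.10397 hr


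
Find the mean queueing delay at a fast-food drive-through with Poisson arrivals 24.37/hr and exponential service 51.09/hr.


ρ = 24.37/51.09 = 0.4770
Wq = ρ/(μ−λ) = 0.4770/(51.09 − 24.37) = 0.4770/26.72 = 0.01785 hr

Final: 0.01785 hr


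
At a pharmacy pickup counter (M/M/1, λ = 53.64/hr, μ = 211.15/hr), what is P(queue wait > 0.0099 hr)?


ρ = 53.64/211.15 = 0.2540
P(Wq > t) = ρ·e^{−(μ−λ)t} = 0.2540·e^{−1.5593}
= 0.2540·0.210273 = 0.053417

Final: 0.053417


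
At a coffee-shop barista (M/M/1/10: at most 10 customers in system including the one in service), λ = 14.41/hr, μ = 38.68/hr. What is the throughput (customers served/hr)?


ρ = 0.3725; P_K = (1−ρ)ρ^10/(1−ρ^11) = 0.00003231
λ_eff = λ(1 − P_K) = 14.41·(1 − 0.00003231) = 14.41·0.999968 = 14.4095 /hr

Final: 14.4095 /hr


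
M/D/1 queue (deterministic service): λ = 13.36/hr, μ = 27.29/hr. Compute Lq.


ρ = 13.36/27.29 = 0.4896
M/D/1: Lq = ρ²/(2(1−ρ)) = 0.2397/(2·0.5104) = 0.23476

Final: 0.23476


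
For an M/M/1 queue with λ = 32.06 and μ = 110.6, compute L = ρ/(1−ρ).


ρ = λ/μ = 32.06/110.6 = 0.2899
L = ρ/(1−ρ) = 0.2899/(1 − 0.2899) = 0.2899/0.7101 = 0.4082

Final: 0.4082


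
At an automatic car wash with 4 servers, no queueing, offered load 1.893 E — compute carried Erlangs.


B(4,1.893) = 0.084255 (Erlang-B)
Carried load = a(1 − B) = 1.893·(1 − 0.084255) = 1.893·0.915745 = 1.7335 E

Final: 1.7335 Erlangs


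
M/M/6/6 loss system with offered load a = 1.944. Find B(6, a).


B(c,a) = (a^c/c!) / Σ_{k=0}^{c} a^k/k!
a^6/6! = 0.074963
Σ terms (k=0..6): 1.00000 + 1.94400 + 1.88957 + 1.22444 + 0.59508 + 0.23137 + 0.07496 = 6.959415
B = 0.074963/6.959415 = 0.010771

Final: 0.010771


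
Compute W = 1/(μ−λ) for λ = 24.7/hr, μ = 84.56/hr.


W = 1/(μ−λ) = 1/(84.56 − 24.7) = 1/59.86 = 0.01671 hr

Final: 0.01671 hr


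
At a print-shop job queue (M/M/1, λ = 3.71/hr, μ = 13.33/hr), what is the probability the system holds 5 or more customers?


ρ = 3.71/13.33 = 0.2783
P(N ≥ n) = ρ^n = 0.2783^5 = 0.001670

Final: 0.001670


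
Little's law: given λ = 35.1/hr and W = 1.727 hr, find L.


L = λW = 35.1·1.727 = 60.6177

Final: 60.6177


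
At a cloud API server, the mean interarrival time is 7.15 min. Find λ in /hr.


λ = 1/(interarrival time) in consistent units.
1 hour = 60 min, so λ = 60/7.15 = 8.3916 per hour

Final: 8.3916 /hr


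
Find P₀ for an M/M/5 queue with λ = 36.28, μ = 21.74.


a = λ/μ = 36.28/21.74 = 1.6688; ρ = a/c = 0.3338
Σ_{k=0}^{4} a^k/k! (terms k=0..4) = 1.00000 + 1.66881 + 1.39247 + 0.77459 + 0.32316 = 5.15903
Tail: a^5/(5!(1−ρ)) = 12.94311/(120·0.6662) = 0.16189
P₀ = 1/(5.15903 + 0.16189) = 1/5.32093 = 0.187937

Final: 0.187937


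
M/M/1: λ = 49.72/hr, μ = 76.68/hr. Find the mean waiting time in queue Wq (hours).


ρ = 49.72/76.68 = 0.6484
Wq = ρ/(μ−λ) = 0.6484/(76.68 − 49.72) = 0.6484/26.96 = 0.02405 hr

Final: 0.02405 hr


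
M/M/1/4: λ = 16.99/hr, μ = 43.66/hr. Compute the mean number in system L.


ρ = 16.99/43.66 = 0.3891
L = ρ[1 − (K+1)ρ^K + Kρ^(K+1)] / [(1−ρ)(1−ρ^(K+1))]
Numerator: 0.3891·(1 − 5·0.022932 + 4·0.008924) = 0.358415
Denominator: (0.6109)·(0.991076) = 0.605405
L = 0.358415/0.605405 = 0.5920

Final: 0.5920


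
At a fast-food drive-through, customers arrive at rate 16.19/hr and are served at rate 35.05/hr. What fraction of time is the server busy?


ρ = λ/μ = 16.19/35.05 = 0.4619

Final: 0.4619


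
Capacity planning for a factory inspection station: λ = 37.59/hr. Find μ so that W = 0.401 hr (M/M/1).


W = 1/(μ−λ) ⇒ μ − λ = 1/W = 1/0.401 = 2.4938
μ = λ + 1/W = 37.59 + 2.4938 = 40.0838 per hr

Final: 40.0838 /hr


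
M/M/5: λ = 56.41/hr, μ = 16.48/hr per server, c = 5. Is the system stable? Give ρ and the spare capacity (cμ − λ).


Total capacity cμ = 5·16.48 = 82.40/hr
ρ = λ/(cμ) = 56.41/82.40 = 0.6846
Stable ⇔ ρ < 1: YES
Spare capacity = cμ − λ = 82.40 − 56.41 = 25.99/hr

Final: ρ = 0.6846; stable; margin = 25.99/hr


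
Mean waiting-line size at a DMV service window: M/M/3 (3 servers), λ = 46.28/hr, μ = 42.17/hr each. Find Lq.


a = λ/μ = 1.0975; ρ = a/3 = 0.3658
P₀ = 0.328186
Lq = P₀·a^c·ρ / (c!·(1−ρ)²) = 0.328186·1.32181·0.3658/(6·0.40218)
= 0.06576

Final: 0.06576


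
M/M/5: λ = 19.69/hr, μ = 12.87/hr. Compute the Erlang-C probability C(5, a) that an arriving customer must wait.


a = λ/μ = 1.5299; ρ = a/5 = 0.3060
P₀ = 0.216170 (from M/M/c formula)
C(c,a) = [a^c/(c!(1−ρ))]·P₀ = [8.38177/(120·0.6940)]·0.216170
= 0.10064·0.216170 = 0.021756

Final: 0.021756


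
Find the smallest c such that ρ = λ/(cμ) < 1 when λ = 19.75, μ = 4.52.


Stability requires cμ > λ ⇔ c > λ/μ.
λ/μ = 19.75/4.52 = 4.3695
Minimum integer c = ⌊4.3695⌋ + 1 = 5
Check: 5·4.52 = 22.60 > 19.75, while 4·4.52 = 18.08 ≤ 19.75

Final: 5 servers


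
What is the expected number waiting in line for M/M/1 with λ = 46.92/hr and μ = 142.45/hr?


ρ = 46.92/142.45 = 0.3294
Lq = ρ²/(1−ρ) = 0.1085/0.6706 = 0.1618

Final: 0.1618


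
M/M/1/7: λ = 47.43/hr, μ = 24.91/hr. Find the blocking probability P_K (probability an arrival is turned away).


ρ = λ/μ = 47.43/24.91 = 1.9041
P_K = (1−ρ)ρ^K/(1−ρ^(K+1)) = (-0.9041·90.731017)/(1 − 172.756810)
= -82.025793/-171.756810 = 0.477569

Final: 0.477569


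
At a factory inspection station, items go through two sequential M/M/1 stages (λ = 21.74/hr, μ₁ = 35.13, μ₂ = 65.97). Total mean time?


Each node sees arrival rate λ = 21.74/hr (tandem ⇒ throughput preserved).
W₁ = 1/(μ₁−λ) = 1/(35.13−21.74) = 0.07468 hr
W₂ = 1/(μ₂−λ) = 1/(65.97−21.74) = 0.02261 hr
W_total = W₁ + W₂ = 0.07468 + 0.02261 = 0.09729 hr

Final: 0.09729 hr


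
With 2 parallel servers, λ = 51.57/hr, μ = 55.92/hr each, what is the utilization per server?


ρ = λ/(cμ) = 51.57/(2·55.92) = 51.57/111.84 = 0.4611

Final: 0.4611


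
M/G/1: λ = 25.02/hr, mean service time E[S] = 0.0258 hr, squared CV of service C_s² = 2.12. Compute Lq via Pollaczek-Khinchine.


ρ = λ·E[S] = 25.02·0.0258 = 0.6455
Lq = ρ²(1+C_s²)/(2(1−ρ)) = 0.4167·(1+2.12)/(2·0.3545)
= 0.4167·3.1200/0.7090 = 1.83376

Final: 1.83376


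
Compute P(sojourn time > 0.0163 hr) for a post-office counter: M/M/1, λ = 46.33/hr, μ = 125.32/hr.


W ~ Exponential(μ−λ) for M/M/1.
μ − λ = 125.32 − 46.33 = 78.9900
P(W > t) = e^{−(μ−λ)t} = e^{−1.2875} = 0.275950

Final: 0.275950


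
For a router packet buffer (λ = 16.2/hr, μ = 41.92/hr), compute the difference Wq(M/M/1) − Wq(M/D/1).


ρ = 16.2/41.92 = 0.3865
Wq(M/M/1) = ρ/(μ−λ) = 0.3865/25.72 = 0.01503 hr
Wq(M/D/1) = ρ/(2(μ−λ)) = 0.007513 hr
Savings = 0.01503 − 0.007513 = 0.007513 hr

Final: 0.007513 hr


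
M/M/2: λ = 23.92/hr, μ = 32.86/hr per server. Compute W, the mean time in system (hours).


a = 0.7279; ρ = 0.3640; P₀ = 0.466310
Lq = P₀·a^c·ρ/(c!(1−ρ)²) = 0.11116
Wq = Lq/λ = 0.11116/23.92 = 0.004647 hr
W = Wq + 1/μ = 0.004647 + 0.03043 = 0.03508 hr

Final: 0.03508 hr


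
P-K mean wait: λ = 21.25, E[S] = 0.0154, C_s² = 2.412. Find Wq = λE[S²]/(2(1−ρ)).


ρ = λ·E[S] = 21.25·0.0154 = 0.3272
E[S²] = E[S]²(1+C_s²) = 0.0154²·(1+2.412) = 0.0008092
Wq = λ·E[S²]/(2(1−ρ)) = 21.25·0.0008092/(2·0.6727) = 0.01278 hr

Final: 0.01278 hr


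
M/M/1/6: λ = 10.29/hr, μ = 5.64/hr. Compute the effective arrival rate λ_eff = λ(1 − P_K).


ρ = 1.8245; P_K = (1−ρ)ρ^6/(1−ρ^7) = 0.458712
λ_eff = λ(1 − P_K) = 10.29·(1 − 0.458712) = 10.29·0.541288 = 5.5699 /hr

Final: 5.5699 /hr


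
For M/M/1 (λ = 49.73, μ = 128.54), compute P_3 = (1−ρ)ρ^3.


ρ = 49.73/128.54 = 0.3869
P_n = (1−ρ)·ρ^n = (1 − 0.3869)·0.3869^3 = 0.6131·0.057908 = 0.035505

Final: 0.035505


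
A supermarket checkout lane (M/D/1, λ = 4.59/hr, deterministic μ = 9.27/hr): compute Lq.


ρ = 4.59/9.27 = 0.4951
M/D/1: Lq = ρ²/(2(1−ρ)) = 0.2452/(2·0.5049) = 0.24281

Final: 0.24281


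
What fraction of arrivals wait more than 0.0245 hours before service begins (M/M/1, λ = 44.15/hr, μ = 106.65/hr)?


ρ = 44.15/106.65 = 0.4140
P(Wq > t) = ρ·e^{−(μ−λ)t} = 0.4140·e^{−1.5313}
= 0.4140·0.216265 = 0.089527

Final: 0.089527


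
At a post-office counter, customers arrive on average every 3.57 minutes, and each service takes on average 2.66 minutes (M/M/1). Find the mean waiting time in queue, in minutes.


λ = 60/3.57 = 16.8067 /hr
μ = 60/2.66 = 22.5564 /hr
ρ = λ/μ = 16.8067/22.5564 = 0.7451
Wq = ρ/(μ−λ) = 0.7451/(22.5564−16.8067) = 0.12959 hr
In minutes: 0.12959·60 = 7.775 min

Final: 7.775 min


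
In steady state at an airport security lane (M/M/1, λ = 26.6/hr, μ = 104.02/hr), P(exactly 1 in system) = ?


ρ = 26.6/104.02 = 0.2557
P_n = (1−ρ)·ρ^n = (1 − 0.2557)·0.2557^1 = 0.7443·0.255720 = 0.190327

Final: 0.190327


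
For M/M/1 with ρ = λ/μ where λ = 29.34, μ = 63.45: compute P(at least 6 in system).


ρ = 29.34/63.45 = 0.4624
P(N ≥ n) = ρ^n = 0.4624^6 = 0.009776

Final: 0.009776


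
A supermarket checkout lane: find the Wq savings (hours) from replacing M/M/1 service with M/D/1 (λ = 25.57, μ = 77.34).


ρ = 25.57/77.34 = 0.3306
Wq(M/M/1) = ρ/(μ−λ) = 0.3306/51.77 = 0.006386 hr
Wq(M/D/1) = ρ/(2(μ−λ)) = 0.003193 hr
Savings = 0.006386 − 0.003193 = 0.003193 hr

Final: 0.003193 hr


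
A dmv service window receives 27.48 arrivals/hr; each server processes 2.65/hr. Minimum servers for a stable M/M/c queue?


Stability requires cμ > λ ⇔ c > λ/μ.
λ/μ = 27.48/2.65 = 10.3698
Minimum integer c = ⌊10.3698⌋ + 1 = 11
Check: 11·2.65 = 29.15 > 27.48, while 10·2.65 = 26.50 ≤ 27.48

Final: 11 servers


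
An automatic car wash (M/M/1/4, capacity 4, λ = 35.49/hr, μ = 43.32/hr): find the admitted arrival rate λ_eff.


ρ = 0.8193; P_K = (1−ρ)ρ^4/(1−ρ^5) = 0.129048
λ_eff = λ(1 − P_K) = 35.49·(1 − 0.129048) = 35.49·0.870952 = 30.9101 /hr

Final: 30.9101 /hr


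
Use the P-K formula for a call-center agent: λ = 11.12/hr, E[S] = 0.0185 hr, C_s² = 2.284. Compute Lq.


ρ = λ·E[S] = 11.12·0.0185 = 0.2057
Lq = ρ²(1+C_s²)/(2(1−ρ)) = 0.04232·(1+2.284)/(2·0.7943)
= 0.04232·3.2840/1.5886 = 0.08749

Final: 0.08749


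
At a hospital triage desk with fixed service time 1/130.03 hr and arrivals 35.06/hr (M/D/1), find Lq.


ρ = 35.06/130.03 = 0.2696
M/D/1: Lq = ρ²/(2(1−ρ)) = 0.07270/(2·0.7304) = 0.04977

Final: 0.04977


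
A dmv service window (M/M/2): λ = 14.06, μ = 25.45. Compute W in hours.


a = 0.5525; ρ = 0.2762; P₀ = 0.567118
Lq = P₀·a^c·ρ/(c!(1−ρ)²) = 0.04564
Wq = Lq/λ = 0.04564/14.06 = 0.003246 hr
W = Wq + 1/μ = 0.003246 + 0.03929 = 0.04254 hr

Final: 0.04254 hr


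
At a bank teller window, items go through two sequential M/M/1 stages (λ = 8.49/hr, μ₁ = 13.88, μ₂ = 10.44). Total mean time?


Each node sees arrival rate λ = 8.49/hr (tandem ⇒ throughput preserved).
W₁ = 1/(μ₁−λ) = 1/(13.88−8.49) = 0.18553 hr
W₂ = 1/(μ₂−λ) = 1/(10.44−8.49) = 0.51282 hr
W_total = W₁ + W₂ = 0.18553 + 0.51282 = 0.69835 hr

Final: 0.69835 hr


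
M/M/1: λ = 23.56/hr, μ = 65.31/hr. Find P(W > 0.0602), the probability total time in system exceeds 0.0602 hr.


W ~ Exponential(μ−λ) for M/M/1.
μ − λ = 65.31 − 23.56 = 41.7500
P(W > t) = e^{−(μ−λ)t} = e^{−2.5133} = 0.080996

Final: 0.080996


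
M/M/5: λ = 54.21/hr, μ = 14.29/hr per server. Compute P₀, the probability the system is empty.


a = λ/μ = 54.21/14.29 = 3.7936; ρ = a/c = 0.7587
Σ_{k=0}^{4} a^k/k! (terms k=0..4) = 1.00000 + 3.79356 + 7.19556 + 9.09893 + 8.62934 = 29.71739
Tail: a^5/(5!(1−ρ)) = 785.66226/(120·0.2413) = 27.13436
P₀ = 1/(29.71739 + 27.13436) = 1/56.85175 = 0.017590

Final: 0.017590


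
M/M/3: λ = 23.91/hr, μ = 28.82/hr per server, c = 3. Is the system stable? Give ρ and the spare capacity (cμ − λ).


Total capacity cμ = 3·28.82 = 86.46/hr
ρ = λ/(cμ) = 23.91/86.46 = 0.2765
Stable ⇔ ρ < 1: YES
Spare capacity = cμ − λ = 86.46 − 23.91 = 62.55/hr

Final: ρ = 0.2765; stable; margin = 62.55/hr


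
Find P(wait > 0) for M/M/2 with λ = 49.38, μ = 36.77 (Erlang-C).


a = λ/μ = 1.3429; ρ = a/2 = 0.6715
P₀ = 0.196551 (from M/M/c formula)
C(c,a) = [a^c/(c!(1−ρ))]·P₀ = [1.80349/(2·0.3285)]·0.196551
= 2.74481·0.196551 = 0.539493

Final: 0.539493


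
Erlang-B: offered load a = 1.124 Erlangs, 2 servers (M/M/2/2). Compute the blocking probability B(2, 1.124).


B(c,a) = (a^c/c!) / Σ_{k=0}^{c} a^k/k!
a^2/2! = 0.631688
Σ terms (k=0..2): 1.00000 + 1.12400 + 0.63169 = 2.755688
B = 0.631688/2.755688 = 0.229231

Final: 0.229231


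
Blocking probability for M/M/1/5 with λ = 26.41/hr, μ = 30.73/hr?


ρ = λ/μ = 26.41/30.73 = 0.8594
P_K = (1−ρ)ρ^K/(1−ρ^(K+1)) = (0.1406·0.468845)/(1 − 0.402935)
= 0.065910/0.597065 = 0.110390

Final: 0.110390


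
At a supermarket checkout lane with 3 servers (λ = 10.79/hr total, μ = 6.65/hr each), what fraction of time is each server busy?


ρ = λ/(cμ) = 10.79/(3·6.65) = 10.79/19.95 = 0.5409

Final: 0.5409


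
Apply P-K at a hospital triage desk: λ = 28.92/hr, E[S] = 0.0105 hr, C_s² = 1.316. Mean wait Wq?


ρ = λ·E[S] = 28.92·0.0105 = 0.3037
E[S²] = E[S]²(1+C_s²) = 0.0105²·(1+1.316) = 0.0002553
Wq = λ·E[S²]/(2(1−ρ)) = 28.92·0.0002553/(2·0.6963) = 0.005302 hr

Final: 0.005302 hr


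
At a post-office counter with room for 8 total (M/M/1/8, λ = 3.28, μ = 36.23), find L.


ρ = 3.28/36.23 = 0.09053
L = ρ[1 − (K+1)ρ^K + Kρ^(K+1)] / [(1−ρ)(1−ρ^(K+1))]
Numerator: 0.09053·(1 − 9·0.000000004513 + 8·4.086e-10) = 0.090533
Denominator: (0.9095)·(1.000000) = 0.909467
L = 0.090533/0.909467 = 0.09954

Final: 0.09954


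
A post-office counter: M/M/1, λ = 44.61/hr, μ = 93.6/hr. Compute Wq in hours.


ρ = 44.61/93.6 = 0.4766
Wq = ρ/(μ−λ) = 0.4766/(93.6 − 44.61) = 0.4766/48.99 = 0.009729 hr

Final: 0.009729 hr


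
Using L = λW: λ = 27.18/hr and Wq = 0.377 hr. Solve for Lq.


Lq = λWq = 27.18·0.377 = 10.2469

Final: 10.2469


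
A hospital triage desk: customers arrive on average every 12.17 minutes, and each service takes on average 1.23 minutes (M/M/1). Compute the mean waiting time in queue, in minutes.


λ = 60/12.17 = 4.9302 /hr
μ = 60/1.23 = 48.7805 /hr
ρ = λ/μ = 4.9302/48.7805 = 0.1011
Wq = ρ/(μ−λ) = 0.1011/(48.7805−4.9302) = 0.002305 hr
In minutes: 0.002305·60 = 0.1383 min

Final: 0.1383 min


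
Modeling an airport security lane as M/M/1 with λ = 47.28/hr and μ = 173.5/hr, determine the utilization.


ρ = λ/μ = 47.28/173.5 = 0.2725

Final: 0.2725


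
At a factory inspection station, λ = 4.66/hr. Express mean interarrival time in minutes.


Mean interarrival time = 1/λ = 1/4.66 hour = 0.21459 hour
In minutes: 0.21459 × 60 = 12.8755 min

Final: 12.8755 min


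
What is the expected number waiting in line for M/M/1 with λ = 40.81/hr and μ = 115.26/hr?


ρ = 40.81/115.26 = 0.3541
Lq = ρ²/(1−ρ) = 0.1254/0.6459 = 0.1941

Final: 0.1941


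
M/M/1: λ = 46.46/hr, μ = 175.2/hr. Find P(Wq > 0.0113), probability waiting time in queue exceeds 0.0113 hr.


ρ = 46.46/175.2 = 0.2652
P(Wq > t) = ρ·e^{−(μ−λ)t} = 0.2652·e^{−1.4548}
= 0.2652·0.233456 = 0.061908

Final: 0.061908


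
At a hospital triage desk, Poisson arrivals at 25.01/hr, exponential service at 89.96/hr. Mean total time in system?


W = 1/(μ−λ) = 1/(89.96 − 25.01) = 1/64.95 = 0.01540 hr

Final: 0.01540 hr


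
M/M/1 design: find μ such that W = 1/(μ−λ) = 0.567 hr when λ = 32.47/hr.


W = 1/(μ−λ) ⇒ μ − λ = 1/W = 1/0.567 = 1.7637
μ = λ + 1/W = 32.47 + 1.7637 = 34.2337 per hr

Final: 34.2337 /hr


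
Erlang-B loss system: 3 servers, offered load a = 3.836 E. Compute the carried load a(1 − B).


B(3,3.836) = 0.435519 (Erlang-B)
Carried load = a(1 − B) = 3.836·(1 − 0.435519) = 3.836·0.564481 = 2.1653 E

Final: 2.1653 Erlangs


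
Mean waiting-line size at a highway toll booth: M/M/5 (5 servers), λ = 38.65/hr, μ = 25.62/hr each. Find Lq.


a = λ/μ = 1.5086; ρ = a/5 = 0.3017
P₀ = 0.220859
Lq = P₀·a^c·ρ / (c!·(1−ρ)²) = 0.220859·7.81361·0.3017/(120·0.48760)
= 0.008899

Final: 0.008899


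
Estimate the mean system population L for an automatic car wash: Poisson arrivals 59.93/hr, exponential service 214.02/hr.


ρ = λ/μ = 59.93/214.02 = 0.2800
L = ρ/(1−ρ) = 0.2800/(1 − 0.2800) = 0.2800/0.7200 = 0.3889

Final: 0.3889


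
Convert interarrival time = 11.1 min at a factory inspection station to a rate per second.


λ = 1/(interarrival time) in consistent units.
1 second = 0.0166667 min, so λ = 0.0166667/11.1 = 0.001502 per second

Final: 0.001502 /sec


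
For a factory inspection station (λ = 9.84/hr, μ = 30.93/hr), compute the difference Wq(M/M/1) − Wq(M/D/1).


ρ = 9.84/30.93 = 0.3181
Wq(M/M/1) = ρ/(μ−λ) = 0.3181/21.09 = 0.01508 hr
Wq(M/D/1) = ρ/(2(μ−λ)) = 0.007542 hr
Savings = 0.01508 − 0.007542 = 0.007542 hr

Final: 0.007542 hr


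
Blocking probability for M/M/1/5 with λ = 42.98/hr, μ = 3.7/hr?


ρ = λ/μ = 42.98/3.7 = 11.6162
P_K = (1−ρ)ρ^K/(1−ρ^(K+1)) = (-10.6162·211506.362090)/(1 − 2456903.633145)
= -2245397.271055/-2456902.633145 = 0.913914

Final: 0.913914


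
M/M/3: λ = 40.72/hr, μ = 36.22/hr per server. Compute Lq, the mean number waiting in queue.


a = λ/μ = 1.1242; ρ = a/3 = 0.3747
P₀ = 0.318983
Lq = P₀·a^c·ρ / (c!·(1−ρ)²) = 0.318983·1.42095·0.3747/(6·0.39094)
= 0.07241

Final: 0.07241


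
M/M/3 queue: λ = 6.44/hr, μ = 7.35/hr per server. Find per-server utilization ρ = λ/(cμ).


ρ = λ/(cμ) = 6.44/(3·7.35) = 6.44/22.05 = 0.2921

Final: 0.2921


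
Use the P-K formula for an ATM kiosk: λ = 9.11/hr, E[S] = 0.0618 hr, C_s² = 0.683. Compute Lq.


ρ = λ·E[S] = 9.11·0.0618 = 0.5630
Lq = ρ²(1+C_s²)/(2(1−ρ)) = 0.3170·(1+0.683)/(2·0.4370)
= 0.3170·1.6830/0.8740 = 0.61036

Final: 0.61036


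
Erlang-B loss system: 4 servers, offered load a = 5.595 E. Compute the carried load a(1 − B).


B(4,5.595) = 0.442521 (Erlang-B)
Carried load = a(1 − B) = 5.595·(1 − 0.442521) = 5.595·0.557479 = 3.1191 E

Final: 3.1191 Erlangs


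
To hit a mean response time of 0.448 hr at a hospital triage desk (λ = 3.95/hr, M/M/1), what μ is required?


W = 1/(μ−λ) ⇒ μ − λ = 1/W = 1/0.448 = 2.2321
μ = λ + 1/W = 3.95 + 2.2321 = 6.1821 per hr

Final: 6.1821 /hr


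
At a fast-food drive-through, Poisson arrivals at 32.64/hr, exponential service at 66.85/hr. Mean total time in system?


W = 1/(μ−λ) = 1/(66.85 − 32.64) = 1/34.21 = 0.02923 hr

Final: 0.02923 hr


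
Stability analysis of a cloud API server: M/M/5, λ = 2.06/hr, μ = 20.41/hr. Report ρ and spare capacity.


Total capacity cμ = 5·20.41 = 102.05/hr
ρ = λ/(cμ) = 2.06/102.05 = 0.02019
Stable ⇔ ρ < 1: YES
Spare capacity = cμ − λ = 102.05 − 2.06 = 99.99/hr

Final: ρ = 0.02019; stable; margin = 99.99/hr


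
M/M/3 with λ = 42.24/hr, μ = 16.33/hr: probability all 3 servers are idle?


a = λ/μ = 42.24/16.33 = 2.5867; ρ = a/c = 0.8622
Σ_{k=0}^{2} a^k/k! (terms k=0..2) = 1.00000 + 2.58665 + 3.34538 = 6.93203
Tail: a^3/(3!(1−ρ)) = 17.30666/(6·0.1378) = 20.93464
P₀ = 1/(6.93203 + 20.93464) = 1/27.86667 = 0.035885

Final: 0.035885


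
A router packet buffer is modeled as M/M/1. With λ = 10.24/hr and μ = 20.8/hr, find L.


ρ = λ/μ = 10.24/20.8 = 0.4923
L = ρ/(1−ρ) = 0.4923/(1 − 0.4923) = 0.4923/0.5077 = 0.9697

Final: 0.9697


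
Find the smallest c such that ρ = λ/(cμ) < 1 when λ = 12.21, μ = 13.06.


Stability requires cμ > λ ⇔ c > λ/μ.
λ/μ = 12.21/13.06 = 0.9349
Minimum integer c = ⌊0.9349⌋ + 1 = 1
Check: 1·13.06 = 13.06 > 12.21, while 0·13.06 = 0.00 ≤ 12.21

Final: 1 servers


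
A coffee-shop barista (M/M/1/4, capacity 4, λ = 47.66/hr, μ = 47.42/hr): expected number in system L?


ρ = 47.66/47.42 = 1.0051
L = ρ[1 − (K+1)ρ^K + Kρ^(K+1)] / [(1−ρ)(1−ρ^(K+1))]
Numerator: 1.0051·(1 − 5·1.020399 + 4·1.025563) = 0.0002601
Denominator: (-0.005061)·(-0.025563) = 0.0001294
L = 0.0002601/0.0001294 = 2.0101

Final: 2.0101


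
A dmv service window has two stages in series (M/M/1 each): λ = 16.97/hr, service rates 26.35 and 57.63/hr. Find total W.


Each node sees arrival rate λ = 16.97/hr (tandem ⇒ throughput preserved).
W₁ = 1/(μ₁−λ) = 1/(26.35−16.97) = 0.10661 hr
W₂ = 1/(μ₂−λ) = 1/(57.63−16.97) = 0.02459 hr
W_total = W₁ + W₂ = 0.10661 + 0.02459 = 0.13120 hr

Final: 0.13120 hr


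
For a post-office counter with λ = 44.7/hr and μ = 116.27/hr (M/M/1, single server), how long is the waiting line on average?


ρ = 44.7/116.27 = 0.3844
Lq = ρ²/(1−ρ) = 0.1478/0.6156 = 0.2401

Final: 0.2401


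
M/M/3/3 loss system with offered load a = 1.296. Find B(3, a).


B(c,a) = (a^c/c!) / Σ_{k=0}^{c} a^k/k!
a^3/3! = 0.362797
Σ terms (k=0..3): 1.00000 + 1.29600 + 0.83981 + 0.36280 = 3.498605
B = 0.362797/3.498605 = 0.103698

Final: 0.103698


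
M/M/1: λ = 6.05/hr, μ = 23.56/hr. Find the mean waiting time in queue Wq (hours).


ρ = 6.05/23.56 = 0.2568
Wq = ρ/(μ−λ) = 0.2568/(23.56 − 6.05) = 0.2568/17.51 = 0.01467 hr

Final: 0.01467 hr


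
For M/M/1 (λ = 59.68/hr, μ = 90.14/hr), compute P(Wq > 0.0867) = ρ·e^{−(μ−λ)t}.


ρ = 59.68/90.14 = 0.6621
P(Wq > t) = ρ·e^{−(μ−λ)t} = 0.6621·e^{−2.6409}
= 0.6621·0.071298 = 0.047205

Final: 0.047205


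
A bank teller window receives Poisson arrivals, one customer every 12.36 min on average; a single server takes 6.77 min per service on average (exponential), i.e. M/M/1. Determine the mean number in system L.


λ = 60/12.36 = 4.8544 /hr
μ = 60/6.77 = 8.8626 /hr
ρ = λ/μ = 4.8544/8.8626 = 0.5477
L = ρ/(1−ρ) = 0.5477/0.4523 = 1.2111

Final: 1.2111


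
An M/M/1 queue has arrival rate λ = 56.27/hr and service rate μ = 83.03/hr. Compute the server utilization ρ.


ρ = λ/μ = 56.27/83.03 = 0.6777

Final: 0.6777


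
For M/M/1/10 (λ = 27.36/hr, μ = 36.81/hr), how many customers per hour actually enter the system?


ρ = 0.7433; P_K = (1−ρ)ρ^10/(1−ρ^11) = 0.013737
λ_eff = λ(1 − P_K) = 27.36·(1 − 0.013737) = 27.36·0.986263 = 26.9841 /hr

Final: 26.9841 /hr


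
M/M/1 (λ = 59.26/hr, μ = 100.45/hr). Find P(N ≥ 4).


ρ = 59.26/100.45 = 0.5899
P(N ≥ n) = ρ^n = 0.5899^4 = 0.121129

Final: 0.121129


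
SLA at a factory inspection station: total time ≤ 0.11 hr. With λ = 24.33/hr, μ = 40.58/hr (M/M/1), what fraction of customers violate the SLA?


W ~ Exponential(μ−λ) for M/M/1.
μ − λ = 40.58 − 24.33 = 16.2500
P(W > t) = e^{−(μ−λ)t} = e^{−1.7875} = 0.167378

Final: 0.167378


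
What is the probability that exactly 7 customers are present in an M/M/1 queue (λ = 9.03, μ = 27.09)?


ρ = 9.03/27.09 = 0.3333
P_n = (1−ρ)·ρ^n = (1 − 0.3333)·0.3333^7 = 0.6667·0.0004572 = 0.0003048

Final: 0.0003048


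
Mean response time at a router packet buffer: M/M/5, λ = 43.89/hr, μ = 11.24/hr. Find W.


a = 3.9048; ρ = 0.7810; P₀ = 0.014998
Lq = P₀·a^c·ρ/(c!(1−ρ)²) = 1.84684
Wq = Lq/λ = 1.84684/43.89 = 0.04208 hr
W = Wq + 1/μ = 0.04208 + 0.08897 = 0.13105 hr

Final: 0.13105 hr


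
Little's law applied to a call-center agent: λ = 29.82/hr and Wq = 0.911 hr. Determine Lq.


Lq = λWq = 29.82·0.911 = 27.1660

Final: 27.1660


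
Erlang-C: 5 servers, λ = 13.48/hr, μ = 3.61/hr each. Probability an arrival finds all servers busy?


a = λ/μ = 3.7341; ρ = a/5 = 0.7468
P₀ = 0.019092 (from M/M/c formula)
C(c,a) = [a^c/(c!(1−ρ))]·P₀ = [725.96127/(120·0.2532)]·0.019092
= 23.89424·0.019092 = 0.456187

Final: 0.456187


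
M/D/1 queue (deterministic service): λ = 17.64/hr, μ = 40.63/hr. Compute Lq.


ρ = 17.64/40.63 = 0.4342
M/D/1: Lq = ρ²/(2(1−ρ)) = 0.1885/(2·0.5658) = 0.16656

Final: 0.16656


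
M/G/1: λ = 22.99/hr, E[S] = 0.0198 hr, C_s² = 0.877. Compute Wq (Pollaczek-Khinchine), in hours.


ρ = λ·E[S] = 22.99·0.0198 = 0.4552
E[S²] = E[S]²(1+C_s²) = 0.0198²·(1+0.877) = 0.0007359
Wq = λ·E[S²]/(2(1−ρ)) = 22.99·0.0007359/(2·0.5448) = 0.01553 hr

Final: 0.01553 hr


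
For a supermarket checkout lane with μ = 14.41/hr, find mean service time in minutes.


Mean service time = 1/μ = 1/14.41 hour = 0.06940 hour
In minutes: 0.06940 × 60 = 4.1638 min

Final: 4.1638 min


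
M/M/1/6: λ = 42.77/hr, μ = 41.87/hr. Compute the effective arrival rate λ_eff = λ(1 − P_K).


ρ = 1.0215; P_K = (1−ρ)ρ^6/(1−ρ^7) = 0.152131
λ_eff = λ(1 − P_K) = 42.77·(1 − 0.152131) = 42.77·0.847869 = 36.2634 /hr

Final: 36.2634 /hr


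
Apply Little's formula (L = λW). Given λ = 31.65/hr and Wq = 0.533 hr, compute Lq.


Lq = λWq = 31.65·0.533 = 16.8695

Final: 16.8695


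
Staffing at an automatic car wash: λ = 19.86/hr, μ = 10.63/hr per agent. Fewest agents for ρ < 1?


Stability requires cμ > λ ⇔ c > λ/μ.
λ/μ = 19.86/10.63 = 1.8683
Minimum integer c = ⌊1.8683⌋ + 1 = 2
Check: 2·10.63 = 21.26 > 19.86, while 1·10.63 = 10.63 ≤ 19.86

Final: 2 servers


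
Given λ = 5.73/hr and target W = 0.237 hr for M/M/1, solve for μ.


W = 1/(μ−λ) ⇒ μ − λ = 1/W = 1/0.237 = 4.2194
μ = λ + 1/W = 5.73 + 4.2194 = 9.9494 per hr

Final: 9.9494 /hr


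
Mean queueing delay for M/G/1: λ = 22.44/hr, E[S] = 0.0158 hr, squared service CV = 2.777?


ρ = λ·E[S] = 22.44·0.0158 = 0.3546
E[S²] = E[S]²(1+C_s²) = 0.0158²·(1+2.777) = 0.0009429
Wq = λ·E[S²]/(2(1−ρ)) = 22.44·0.0009429/(2·0.6454) = 0.01639 hr

Final: 0.01639 hr


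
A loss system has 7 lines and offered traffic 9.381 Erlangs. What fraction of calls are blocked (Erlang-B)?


B(c,a) = (a^c/c!) / Σ_{k=0}^{c} a^k/k!
a^7/7! = 1268.567017
Σ terms (k=0..7): 1.00000 + 9.38100 + 44.00158 + 137.59294 + 322.68985 + 605.43069 + 946.59089 + 1268.56702 = 3335.253967
B = 1268.567017/3335.253967 = 0.380351

Final: 0.380351


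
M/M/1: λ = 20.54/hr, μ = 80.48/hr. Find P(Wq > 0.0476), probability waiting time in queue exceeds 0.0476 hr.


ρ = 20.54/80.48 = 0.2552
P(Wq > t) = ρ·e^{−(μ−λ)t} = 0.2552·e^{−2.8531}
= 0.2552·0.057663 = 0.014717

Final: 0.014717


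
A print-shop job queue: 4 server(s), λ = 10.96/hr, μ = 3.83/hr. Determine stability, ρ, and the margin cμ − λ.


Total capacity cμ = 4·3.83 = 15.32/hr
ρ = λ/(cμ) = 10.96/15.32 = 0.7154
Stable ⇔ ρ < 1: YES
Spare capacity = cμ − λ = 15.32 − 10.96 = 4.36/hr

Final: ρ = 0.7154; stable; margin = 4.36/hr


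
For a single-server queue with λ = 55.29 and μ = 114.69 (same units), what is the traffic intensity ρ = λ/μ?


ρ = λ/μ = 55.29/114.69 = 0.4821

Final: 0.4821


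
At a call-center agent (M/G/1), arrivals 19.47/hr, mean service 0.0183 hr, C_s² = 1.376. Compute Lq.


ρ = λ·E[S] = 19.47·0.0183 = 0.3563
Lq = ρ²(1+C_s²)/(2(1−ρ)) = 0.1270·(1+1.376)/(2·0.6437)
= 0.1270·2.3760/1.2874 = 0.23430

Final: 0.23430


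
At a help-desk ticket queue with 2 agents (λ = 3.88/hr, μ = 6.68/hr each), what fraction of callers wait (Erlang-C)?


a = λ/μ = 0.5808; ρ = a/2 = 0.2904
P₀ = 0.549884 (from M/M/c formula)
C(c,a) = [a^c/(c!(1−ρ))]·P₀ = [0.33737/(2·0.7096)]·0.549884
= 0.23773·0.549884 = 0.130722

Final: 0.130722


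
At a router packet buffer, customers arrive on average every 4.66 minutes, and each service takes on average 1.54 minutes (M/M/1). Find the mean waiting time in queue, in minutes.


λ = 60/4.66 = 12.8755 /hr
μ = 60/1.54 = 38.9610 /hr
ρ = λ/μ = 12.8755/38.9610 = 0.3305
Wq = ρ/(μ−λ) = 0.3305/(38.9610−12.8755) = 0.01267 hr
In minutes: 0.01267·60 = 0.7601 min

Final: 0.7601 min


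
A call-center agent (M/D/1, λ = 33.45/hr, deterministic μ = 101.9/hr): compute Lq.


ρ = 33.45/101.9 = 0.3283
M/D/1: Lq = ρ²/(2(1−ρ)) = 0.1078/(2·0.6717) = 0.08021

Final: 0.08021


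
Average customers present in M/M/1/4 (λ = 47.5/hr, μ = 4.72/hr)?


ρ = 47.5/4.72 = 10.0636
L = ρ[1 − (K+1)ρ^K + Kρ^(K+1)] / [(1−ρ)(1−ρ^(K+1))]
Numerator: 10.0636·(1 − 5·10256.671448 + 4·103218.621559) = 3638903.840556
Denominator: (-9.0636)·(-103217.621559) = 935519.036080
L = 3638903.840556/935519.036080 = 3.8897

Final: 3.8897


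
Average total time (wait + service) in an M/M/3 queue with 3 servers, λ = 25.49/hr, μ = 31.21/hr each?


a = 0.8167; ρ = 0.2722; P₀ = 0.439559
Lq = P₀·a^c·ρ/(c!(1−ρ)²) = 0.02052
Wq = Lq/λ = 0.02052/25.49 = 0.0008048 hr
W = Wq + 1/μ = 0.0008048 + 0.03204 = 0.03285 hr

Final: 0.03285 hr


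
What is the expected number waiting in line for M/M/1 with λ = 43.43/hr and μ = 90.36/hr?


ρ = 43.43/90.36 = 0.4806
Lq = ρ²/(1−ρ) = 0.2310/0.5194 = 0.4448

Final: 0.4448


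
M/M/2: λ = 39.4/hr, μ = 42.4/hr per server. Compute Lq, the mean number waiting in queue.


a = λ/μ = 0.9292; ρ = a/2 = 0.4646
P₀ = 0.365539
Lq = P₀·a^c·ρ / (c!·(1−ρ)²) = 0.365539·0.86350·0.4646/(2·0.28663)
= 0.25583

Final: 0.25583


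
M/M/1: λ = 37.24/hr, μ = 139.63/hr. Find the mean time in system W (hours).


W = 1/(μ−λ) = 1/(139.63 − 37.24) = 1/102.39 = 0.009767 hr

Final: 0.009767 hr


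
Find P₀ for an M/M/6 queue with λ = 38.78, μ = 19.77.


a = λ/μ = 38.78/19.77 = 1.9616; ρ = a/c = 0.3269
Σ_{k=0}^{5} a^k/k! (terms k=0..5) = 1.00000 + 1.96156 + 1.92385 + 1.25792 + 0.61687 + 0.24201 = 7.00220
Tail: a^6/(6!(1−ρ)) = 56.96483/(720·0.6731) = 0.11755
P₀ = 1/(7.00220 + 0.11755) = 1/7.11975 = 0.140454

Final: 0.140454


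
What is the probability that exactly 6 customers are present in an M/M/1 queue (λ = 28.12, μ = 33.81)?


ρ = 28.12/33.81 = 0.8317
P_n = (1−ρ)·ρ^n = (1 − 0.8317)·0.8317^6 = 0.1683·0.330995 = 0.055704

Final: 0.055704


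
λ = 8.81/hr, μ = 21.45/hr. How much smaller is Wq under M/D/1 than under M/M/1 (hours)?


ρ = 8.81/21.45 = 0.4107
Wq(M/M/1) = ρ/(μ−λ) = 0.4107/12.64 = 0.03249 hr
Wq(M/D/1) = ρ/(2(μ−λ)) = 0.01625 hr
Savings = 0.03249 − 0.01625 = 0.01625 hr

Final: 0.01625 hr


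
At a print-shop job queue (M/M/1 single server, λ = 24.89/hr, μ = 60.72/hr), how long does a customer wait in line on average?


ρ = 24.89/60.72 = 0.4099
Wq = ρ/(μ−λ) = 0.4099/(60.72 − 24.89) = 0.4099/35.83 = 0.01144 hr

Final: 0.01144 hr


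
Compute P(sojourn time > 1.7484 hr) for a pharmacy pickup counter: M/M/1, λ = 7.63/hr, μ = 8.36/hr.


W ~ Exponential(μ−λ) for M/M/1.
μ − λ = 8.36 − 7.63 = 0.7300
P(W > t) = e^{−(μ−λ)t} = e^{−1.2763} = 0.279059

Final: 0.279059


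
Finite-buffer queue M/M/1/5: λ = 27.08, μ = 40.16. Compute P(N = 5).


ρ = λ/μ = 27.08/40.16 = 0.6743
P_K = (1−ρ)ρ^K/(1−ρ^(K+1)) = (0.3257·0.139404)/(1 − 0.094000)
= 0.045403/0.906000 = 0.050114

Final: 0.050114


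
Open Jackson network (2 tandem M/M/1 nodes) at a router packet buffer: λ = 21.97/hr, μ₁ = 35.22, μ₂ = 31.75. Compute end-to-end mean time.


Each node sees arrival rate λ = 21.97/hr (tandem ⇒ throughput preserved).
W₁ = 1/(μ₁−λ) = 1/(35.22−21.97) = 0.07547 hr
W₂ = 1/(μ₂−λ) = 1/(31.75−21.97) = 0.10225 hr
W_total = W₁ + W₂ = 0.07547 + 0.10225 = 0.17772 hr

Final: 0.17772 hr


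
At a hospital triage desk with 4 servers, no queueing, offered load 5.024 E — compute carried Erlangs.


B(4,5.024) = 0.400234 (Erlang-B)
Carried load = a(1 − B) = 5.024·(1 − 0.400234) = 5.024·0.599766 = 3.0132 E

Final: 3.0132 Erlangs


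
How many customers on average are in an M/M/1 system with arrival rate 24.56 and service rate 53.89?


ρ = λ/μ = 24.56/53.89 = 0.4557
L = ρ/(1−ρ) = 0.4557/(1 − 0.4557) = 0.4557/0.5443 = 0.8374

Final: 0.8374


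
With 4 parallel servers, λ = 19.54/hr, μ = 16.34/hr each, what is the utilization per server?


ρ = λ/(cμ) = 19.54/(4·16.34) = 19.54/65.36 = 0.2990

Final: 0.2990


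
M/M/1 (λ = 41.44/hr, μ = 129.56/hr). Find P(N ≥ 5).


ρ = 41.44/129.56 = 0.3199
P(N ≥ n) = ρ^n = 0.3199^5 = 0.003348

Final: 0.003348


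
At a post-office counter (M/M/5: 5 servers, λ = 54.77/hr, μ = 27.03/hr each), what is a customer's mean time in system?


a = 2.0263; ρ = 0.4053; P₀ = 0.130776
Lq = P₀·a^c·ρ/(c!(1−ρ)²) = 0.04265
Wq = Lq/λ = 0.04265/54.77 = 0.0007787 hr
W = Wq + 1/μ = 0.0007787 + 0.03700 = 0.03777 hr

Final: 0.03777 hr


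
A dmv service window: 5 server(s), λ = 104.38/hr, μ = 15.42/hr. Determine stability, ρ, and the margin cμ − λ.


Total capacity cμ = 5·15.42 = 77.10/hr
ρ = λ/(cμ) = 104.38/77.10 = 1.3538
Stable ⇔ ρ < 1: NO
Spare capacity = cμ − λ = 77.10 − 104.38 = -27.28/hr

Final: ρ = 1.3538; unstable; margin = -27.28/hr


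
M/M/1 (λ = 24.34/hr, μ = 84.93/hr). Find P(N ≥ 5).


ρ = 24.34/84.93 = 0.2866
P(N ≥ n) = ρ^n = 0.2866^5 = 0.001933

Final: 0.001933


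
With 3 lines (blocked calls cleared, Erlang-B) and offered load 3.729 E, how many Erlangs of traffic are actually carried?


B(3,3.729) = 0.425224 (Erlang-B)
Carried load = a(1 − B) = 3.729·(1 − 0.425224) = 3.729·0.574776 = 2.1433 E

Final: 2.1433 Erlangs


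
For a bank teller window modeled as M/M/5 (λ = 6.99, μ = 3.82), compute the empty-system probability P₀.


a = λ/μ = 6.99/3.82 = 1.8298; ρ = a/c = 0.3660
Σ_{k=0}^{4} a^k/k! (terms k=0..4) = 1.00000 + 1.82984 + 1.67416 + 1.02115 + 0.46714 = 5.99229
Tail: a^5/(5!(1−ρ)) = 20.51488/(120·0.6340) = 0.26964
P₀ = 1/(5.99229 + 0.26964) = 1/6.26193 = 0.159695

Final: 0.159695


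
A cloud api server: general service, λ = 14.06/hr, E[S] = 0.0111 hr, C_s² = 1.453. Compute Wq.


ρ = λ·E[S] = 14.06·0.0111 = 0.1561
E[S²] = E[S]²(1+C_s²) = 0.0111²·(1+1.453) = 0.0003022
Wq = λ·E[S²]/(2(1−ρ)) = 14.06·0.0003022/(2·0.8439) = 0.002518 hr

Final: 0.002518 hr


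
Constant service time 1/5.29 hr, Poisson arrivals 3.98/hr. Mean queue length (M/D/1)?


ρ = 3.98/5.29 = 0.7524
M/D/1: Lq = ρ²/(2(1−ρ)) = 0.5661/(2·0.2476) = 1.14290

Final: 1.14290


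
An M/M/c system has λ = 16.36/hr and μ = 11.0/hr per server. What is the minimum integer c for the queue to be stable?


Stability requires cμ > λ ⇔ c > λ/μ.
λ/μ = 16.36/11.0 = 1.4873
Minimum integer c = ⌊1.4873⌋ + 1 = 2
Check: 2·11.0 = 22.00 > 16.36, while 1·11.0 = 11.00 ≤ 16.36

Final: 2 servers


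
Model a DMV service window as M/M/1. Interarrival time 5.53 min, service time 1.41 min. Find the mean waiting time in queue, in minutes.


λ = 60/5.53 = 10.8499 /hr
μ = 60/1.41 = 42.5532 /hr
ρ = λ/μ = 10.8499/42.5532 = 0.2550
Wq = ρ/(μ−λ) = 0.2550/(42.5532−10.8499) = 0.008042 hr
In minutes: 0.008042·60 = 0.4825 min

Final: 0.4825 min


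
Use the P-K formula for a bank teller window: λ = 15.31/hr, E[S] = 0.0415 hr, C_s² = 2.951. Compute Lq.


ρ = λ·E[S] = 15.31·0.0415 = 0.6354
Lq = ρ²(1+C_s²)/(2(1−ρ)) = 0.4037·(1+2.951)/(2·0.3646)
= 0.4037·3.9510/0.7293 = 2.18708

Final: 2.18708


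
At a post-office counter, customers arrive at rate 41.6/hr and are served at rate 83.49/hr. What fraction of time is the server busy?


ρ = λ/μ = 41.6/83.49 = 0.4983

Final: 0.4983


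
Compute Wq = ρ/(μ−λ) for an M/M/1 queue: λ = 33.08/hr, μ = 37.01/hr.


ρ = 33.08/37.01 = 0.8938
Wq = ρ/(μ−λ) = 0.8938/(37.01 − 33.08) = 0.8938/3.93 = 0.2274 hr

Final: 0.2274 hr


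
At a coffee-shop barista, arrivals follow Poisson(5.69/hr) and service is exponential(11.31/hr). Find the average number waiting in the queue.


ρ = 5.69/11.31 = 0.5031
Lq = ρ²/(1−ρ) = 0.2531/0.4969 = 0.5094

Final: 0.5094
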